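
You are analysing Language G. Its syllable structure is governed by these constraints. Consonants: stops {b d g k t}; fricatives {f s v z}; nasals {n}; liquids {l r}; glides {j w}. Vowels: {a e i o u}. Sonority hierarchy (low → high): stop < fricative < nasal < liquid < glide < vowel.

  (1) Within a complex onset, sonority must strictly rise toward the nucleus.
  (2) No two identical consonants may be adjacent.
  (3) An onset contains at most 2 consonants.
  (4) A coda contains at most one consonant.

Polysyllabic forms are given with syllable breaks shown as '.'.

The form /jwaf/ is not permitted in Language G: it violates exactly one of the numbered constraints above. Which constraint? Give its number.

1

/jwaf/: syllable 1 onset /jw/: /j/ (glide, 5) → /w/ (glide, 5) does not rise.
This is a violation of constraint 1: "Within a complex onset, sonority must strictly rise toward the nucleus."
The remaining constraints (2, 3, 4) are satisfied.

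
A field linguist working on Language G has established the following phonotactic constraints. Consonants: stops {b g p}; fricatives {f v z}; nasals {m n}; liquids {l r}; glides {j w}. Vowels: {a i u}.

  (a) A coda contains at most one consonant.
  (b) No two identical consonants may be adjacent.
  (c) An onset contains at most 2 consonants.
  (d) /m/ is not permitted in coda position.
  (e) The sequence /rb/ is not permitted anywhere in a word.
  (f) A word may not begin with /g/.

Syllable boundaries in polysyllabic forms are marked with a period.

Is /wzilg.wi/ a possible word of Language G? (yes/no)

/wzilg.wi/ — violates constraint (a): syllable 1 coda /lg/ has 2 consonants (> 1) → ill-formed

no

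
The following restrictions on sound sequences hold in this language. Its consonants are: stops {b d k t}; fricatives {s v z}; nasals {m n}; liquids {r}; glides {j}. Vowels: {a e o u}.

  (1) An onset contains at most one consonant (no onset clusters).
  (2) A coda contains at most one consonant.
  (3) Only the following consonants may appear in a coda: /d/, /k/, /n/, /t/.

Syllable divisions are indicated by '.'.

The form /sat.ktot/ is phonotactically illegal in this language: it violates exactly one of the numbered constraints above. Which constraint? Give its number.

/sat.ktot/: syllable 2 onset /kt/ has 2 consonants (> 1).
This is a violation of constraint 1: "An onset contains at most one consonant (no onset clusters)."
The remaining constraints (2, 3) are satisfied.

1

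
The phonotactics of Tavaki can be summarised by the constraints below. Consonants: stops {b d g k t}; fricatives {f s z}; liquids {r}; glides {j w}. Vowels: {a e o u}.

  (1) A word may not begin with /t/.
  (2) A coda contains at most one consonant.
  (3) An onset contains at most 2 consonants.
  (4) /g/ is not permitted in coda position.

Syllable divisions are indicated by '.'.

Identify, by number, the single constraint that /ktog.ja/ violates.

4

/ktog.ja/: syllable 1 coda contains /g/.
This is a violation of constraint 4: "/g/ is not permitted in coda position."
The remaining constraints (1, 2, 3) are satisfied.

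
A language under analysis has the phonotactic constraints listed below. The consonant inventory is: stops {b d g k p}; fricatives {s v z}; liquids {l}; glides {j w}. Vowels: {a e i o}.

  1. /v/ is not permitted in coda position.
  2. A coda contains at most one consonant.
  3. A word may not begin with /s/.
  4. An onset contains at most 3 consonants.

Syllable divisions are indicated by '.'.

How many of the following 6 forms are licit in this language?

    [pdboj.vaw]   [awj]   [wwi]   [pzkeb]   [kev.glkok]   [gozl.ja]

[pdboj.vaw] — σ1 onset /pdb/ (3C), coda /j/ ok; σ2 onset /v/, coda /w/ ok → licit
[awj] — violates constraint 2: syllable 1 coda /wj/ has 2 consonants (> 1) → illicit
[wwi] — σ1 onset /ww/ (2C), coda /∅/ ok → licit
[pzkeb] — σ1 onset /pzk/ (3C), coda /b/ ok → licit
[kev.glkok] — violates constraint 1: syllable 1 coda contains /v/ → illicit
[gozl.ja] — violates constraint 2: syllable 1 coda /zl/ has 2 consonants (> 1) → illicit
Licit: [pdboj.vaw], [wwi], [pzkeb] → 3.

3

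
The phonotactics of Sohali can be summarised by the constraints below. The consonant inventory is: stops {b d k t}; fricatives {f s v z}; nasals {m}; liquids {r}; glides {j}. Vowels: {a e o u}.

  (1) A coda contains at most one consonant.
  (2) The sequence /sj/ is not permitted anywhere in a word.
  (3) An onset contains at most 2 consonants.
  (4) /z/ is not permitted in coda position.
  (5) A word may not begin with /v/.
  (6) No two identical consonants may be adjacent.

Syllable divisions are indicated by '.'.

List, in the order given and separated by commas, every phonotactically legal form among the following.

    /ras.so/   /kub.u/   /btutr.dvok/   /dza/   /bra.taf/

/kub.u/, /dza/, /bra.taf/

/ras.so/ — violates constraint 6: adjacent identical consonants /ss/ → phonotactically illegal
/kub.u/ — σ1 onset /k/, coda /b/ ok; σ2 onset /∅/, coda /∅/ ok → phonotactically legal
/btutr.dvok/ — violates constraint 1: syllable 1 coda /tr/ has 2 consonants (> 1) → phonotactically illegal
/dza/ — σ1 onset /dz/ (2C), coda /∅/ ok → phonotactically legal
/bra.taf/ — σ1 onset /br/ (2C), coda /∅/ ok; σ2 onset /t/, coda /f/ ok → phonotactically legal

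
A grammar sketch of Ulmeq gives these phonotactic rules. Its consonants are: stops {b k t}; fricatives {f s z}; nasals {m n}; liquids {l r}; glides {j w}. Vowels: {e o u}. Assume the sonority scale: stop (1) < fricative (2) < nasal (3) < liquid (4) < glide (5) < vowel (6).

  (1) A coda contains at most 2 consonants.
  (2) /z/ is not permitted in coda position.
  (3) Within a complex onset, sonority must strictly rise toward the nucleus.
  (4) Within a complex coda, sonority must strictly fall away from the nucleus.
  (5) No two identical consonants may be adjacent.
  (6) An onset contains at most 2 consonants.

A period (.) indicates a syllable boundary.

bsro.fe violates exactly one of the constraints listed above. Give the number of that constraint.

6

bsro.fe: syllable 1 onset /bsr/ has 3 consonants (> 2).
This is a violation of constraint 6: "An onset contains at most 2 consonants."
The remaining constraints (1, 2, 3, 4, 5) are satisfied.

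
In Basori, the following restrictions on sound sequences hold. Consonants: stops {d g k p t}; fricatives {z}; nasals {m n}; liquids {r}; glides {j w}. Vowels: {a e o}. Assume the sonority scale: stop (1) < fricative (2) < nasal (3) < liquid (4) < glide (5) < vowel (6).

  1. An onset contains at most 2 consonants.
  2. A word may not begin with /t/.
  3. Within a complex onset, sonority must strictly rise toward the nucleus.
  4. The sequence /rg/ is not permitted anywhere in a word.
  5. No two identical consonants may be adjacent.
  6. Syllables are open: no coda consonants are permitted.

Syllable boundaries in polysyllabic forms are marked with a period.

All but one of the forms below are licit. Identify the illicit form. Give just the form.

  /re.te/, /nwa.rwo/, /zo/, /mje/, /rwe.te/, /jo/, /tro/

/tro/

/re.te/ — σ1 onset /r/, coda /∅/ ok; σ2 onset /t/, coda /∅/ ok → licit
/nwa.rwo/ — σ1 onset /nw/ (3→5 rises), coda /∅/ ok; σ2 onset /rw/ (4→5 rises), coda /∅/ ok → licit
/zo/ — σ1 onset /z/, coda /∅/ ok → licit
/mje/ — σ1 onset /mj/ (3→5 rises), coda /∅/ ok → licit
/rwe.te/ — σ1 onset /rw/ (4→5 rises), coda /∅/ ok; σ2 onset /t/, coda /∅/ ok → licit
/jo/ — σ1 onset /j/, coda /∅/ ok → licit
/tro/ — violates constraint 2: word begins with /t/ → illicit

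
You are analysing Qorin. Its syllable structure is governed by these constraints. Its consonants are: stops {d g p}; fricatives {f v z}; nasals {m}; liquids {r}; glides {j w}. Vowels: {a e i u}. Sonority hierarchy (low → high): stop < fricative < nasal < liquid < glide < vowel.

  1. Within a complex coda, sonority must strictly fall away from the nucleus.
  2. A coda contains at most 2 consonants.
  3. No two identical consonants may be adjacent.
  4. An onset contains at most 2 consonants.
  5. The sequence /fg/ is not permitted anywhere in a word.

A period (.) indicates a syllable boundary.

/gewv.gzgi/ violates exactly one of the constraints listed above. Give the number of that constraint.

/gewv.gzgi/: syllable 2 onset /gzg/ has 3 consonants (> 2).
This is a violation of constraint 4: "An onset contains at most 2 consonants."
The remaining constraints (1, 2, 3, 5) are satisfied.

4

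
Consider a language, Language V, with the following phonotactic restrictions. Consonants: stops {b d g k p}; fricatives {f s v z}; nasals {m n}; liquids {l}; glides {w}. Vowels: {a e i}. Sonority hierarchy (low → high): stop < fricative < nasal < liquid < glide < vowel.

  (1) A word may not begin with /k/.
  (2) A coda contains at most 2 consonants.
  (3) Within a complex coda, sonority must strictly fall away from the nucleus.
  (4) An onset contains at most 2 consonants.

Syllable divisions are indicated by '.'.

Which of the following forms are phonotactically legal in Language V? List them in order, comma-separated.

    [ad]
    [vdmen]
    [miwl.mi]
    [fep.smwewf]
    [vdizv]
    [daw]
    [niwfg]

[ad] — σ1 onset /∅/, coda /d/ ok → phonotactically legal
[vdmen] — violates constraint 4: syllable 1 onset /vdm/ has 3 consonants (> 2) → phonotactically illegal
[miwl.mi] — σ1 onset /m/, coda /wl/ (5→4 falls) ok; σ2 onset /m/, coda /∅/ ok → phonotactically legal
[fep.smwewf] — violates constraint 4: syllable 2 onset /smw/ has 3 consonants (> 2) → phonotactically illegal
[vdizv] — violates constraint 3: syllable 1 coda /zv/: /z/ (fricative, 2) → /v/ (fricative, 2) does not fall → phonotactically illegal
[daw] — σ1 onset /d/, coda /w/ ok → phonotactically legal
[niwfg] — violates constraint 2: syllable 1 coda /wfg/ has 3 consonants (> 2) → phonotactically illegal

[ad], [miwl.mi], [daw]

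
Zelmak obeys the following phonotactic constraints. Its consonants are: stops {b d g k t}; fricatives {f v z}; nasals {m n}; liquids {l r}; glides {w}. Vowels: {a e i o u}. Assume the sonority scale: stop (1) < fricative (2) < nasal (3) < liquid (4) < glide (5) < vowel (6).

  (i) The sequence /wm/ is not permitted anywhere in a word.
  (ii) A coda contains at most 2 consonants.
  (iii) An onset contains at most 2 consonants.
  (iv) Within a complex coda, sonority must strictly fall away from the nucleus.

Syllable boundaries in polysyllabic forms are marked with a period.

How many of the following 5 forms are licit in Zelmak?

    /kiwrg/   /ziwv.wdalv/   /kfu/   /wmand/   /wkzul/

/kiwrg/ — violates constraint (ii): syllable 1 coda /wrg/ has 3 consonants (> 2) → illicit
/ziwv.wdalv/ — σ1 onset /z/, coda /wv/ (5→2 falls) ok; σ2 onset /wd/ (2C), coda /lv/ (4→2 falls) ok → licit
/kfu/ — σ1 onset /kf/ (2C), coda /∅/ ok → licit
/wmand/ — violates constraint (i): contains banned sequence /wm/ → illicit
/wkzul/ — violates constraint (iii): syllable 1 onset /wkz/ has 3 consonants (> 2) → illicit
Licit: /ziwv.wdalv/, /kfu/ → 2.

2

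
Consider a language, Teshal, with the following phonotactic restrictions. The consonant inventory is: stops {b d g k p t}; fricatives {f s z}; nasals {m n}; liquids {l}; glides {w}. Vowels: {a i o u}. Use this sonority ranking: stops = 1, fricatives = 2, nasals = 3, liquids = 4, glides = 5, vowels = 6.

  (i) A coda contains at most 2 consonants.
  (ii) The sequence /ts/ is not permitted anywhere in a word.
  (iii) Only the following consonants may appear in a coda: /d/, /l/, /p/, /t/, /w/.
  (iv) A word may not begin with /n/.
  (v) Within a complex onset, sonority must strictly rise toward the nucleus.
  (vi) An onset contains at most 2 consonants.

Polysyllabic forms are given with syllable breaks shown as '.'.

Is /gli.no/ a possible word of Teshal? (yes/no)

yes

/gli.no/ — σ1 onset /gl/ (1→4 rises), coda /∅/ ok; σ2 onset /n/, coda /∅/ ok → permitted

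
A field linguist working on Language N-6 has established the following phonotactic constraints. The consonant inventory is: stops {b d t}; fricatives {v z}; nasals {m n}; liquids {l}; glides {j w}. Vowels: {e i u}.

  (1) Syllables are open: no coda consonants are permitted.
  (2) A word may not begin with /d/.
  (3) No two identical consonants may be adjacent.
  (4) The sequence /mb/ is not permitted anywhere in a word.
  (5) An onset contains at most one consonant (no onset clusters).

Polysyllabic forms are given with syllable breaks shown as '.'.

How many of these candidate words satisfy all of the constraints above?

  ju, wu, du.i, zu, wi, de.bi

ju — σ1 onset /j/, coda /∅/ ok → well-formed
wu — σ1 onset /w/, coda /∅/ ok → well-formed
du.i — violates constraint 2: word begins with /d/ → ill-formed
zu — σ1 onset /z/, coda /∅/ ok → well-formed
wi — σ1 onset /w/, coda /∅/ ok → well-formed
de.bi — violates constraint 2: word begins with /d/ → ill-formed
Well-formed: ju, wu, zu, wi → 4.

4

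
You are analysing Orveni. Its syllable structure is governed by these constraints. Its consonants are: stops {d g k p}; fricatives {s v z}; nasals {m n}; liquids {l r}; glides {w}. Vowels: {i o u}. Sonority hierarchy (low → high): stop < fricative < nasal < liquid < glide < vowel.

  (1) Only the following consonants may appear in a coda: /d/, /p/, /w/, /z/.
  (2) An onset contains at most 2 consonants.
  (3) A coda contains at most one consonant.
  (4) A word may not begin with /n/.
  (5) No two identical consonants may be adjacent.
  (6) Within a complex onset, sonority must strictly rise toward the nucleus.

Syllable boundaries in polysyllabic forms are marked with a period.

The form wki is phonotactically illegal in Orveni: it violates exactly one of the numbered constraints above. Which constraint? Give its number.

6

wki: syllable 1 onset /wk/: /w/ (glide, 5) → /k/ (stop, 1) does not rise.
This is a violation of constraint 6: "Within a complex onset, sonority must strictly rise toward the nucleus."
The remaining constraints (1, 2, 3, 4, 5) are satisfied.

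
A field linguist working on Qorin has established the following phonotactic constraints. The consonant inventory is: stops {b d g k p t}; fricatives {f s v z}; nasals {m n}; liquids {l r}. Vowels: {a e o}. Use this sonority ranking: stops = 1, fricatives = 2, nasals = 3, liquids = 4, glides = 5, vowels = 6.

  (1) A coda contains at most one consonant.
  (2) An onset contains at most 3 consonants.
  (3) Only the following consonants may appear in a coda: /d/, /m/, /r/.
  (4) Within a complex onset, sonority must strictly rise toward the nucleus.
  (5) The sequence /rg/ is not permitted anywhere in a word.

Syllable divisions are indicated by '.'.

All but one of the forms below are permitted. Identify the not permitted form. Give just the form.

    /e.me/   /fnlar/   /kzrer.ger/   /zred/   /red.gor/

/kzrer.ger/

/e.me/ — σ1 onset /∅/, coda /∅/ ok; σ2 onset /m/, coda /∅/ ok → permitted
/fnlar/ — σ1 onset /fnl/ (2→3→4 rises), coda /r/ ok → permitted
/kzrer.ger/ — violates constraint 5: contains banned sequence /rg/ → not permitted
/zred/ — σ1 onset /zr/ (2→4 rises), coda /d/ ok → permitted
/red.gor/ — σ1 onset /r/, coda /d/ ok; σ2 onset /g/, coda /r/ ok → permitted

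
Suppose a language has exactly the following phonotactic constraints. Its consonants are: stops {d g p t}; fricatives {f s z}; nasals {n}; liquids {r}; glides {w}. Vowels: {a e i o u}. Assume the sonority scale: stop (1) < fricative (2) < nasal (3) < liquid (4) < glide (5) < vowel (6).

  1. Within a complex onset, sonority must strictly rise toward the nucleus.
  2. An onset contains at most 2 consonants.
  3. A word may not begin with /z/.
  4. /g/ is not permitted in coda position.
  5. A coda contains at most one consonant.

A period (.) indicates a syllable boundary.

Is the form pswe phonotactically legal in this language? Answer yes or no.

no

pswe — violates constraint 2: syllable 1 onset /psw/ has 3 consonants (> 2) → phonotactically illegal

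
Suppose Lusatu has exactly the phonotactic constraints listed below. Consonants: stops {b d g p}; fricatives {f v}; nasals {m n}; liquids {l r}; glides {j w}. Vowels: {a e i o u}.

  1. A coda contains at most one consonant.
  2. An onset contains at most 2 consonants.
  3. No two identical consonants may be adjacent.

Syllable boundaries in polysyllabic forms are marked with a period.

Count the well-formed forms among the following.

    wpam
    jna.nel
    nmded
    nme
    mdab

wpam — σ1 onset /wp/ (2C), coda /m/ ok → well-formed
jna.nel — σ1 onset /jn/ (2C), coda /∅/ ok; σ2 onset /n/, coda /l/ ok → well-formed
nmded — violates constraint 2: syllable 1 onset /nmd/ has 3 consonants (> 2) → ill-formed
nme — σ1 onset /nm/ (2C), coda /∅/ ok → well-formed
mdab — σ1 onset /md/ (2C), coda /b/ ok → well-formed
Well-formed: wpam, jna.nel, nme, mdab → 4.

4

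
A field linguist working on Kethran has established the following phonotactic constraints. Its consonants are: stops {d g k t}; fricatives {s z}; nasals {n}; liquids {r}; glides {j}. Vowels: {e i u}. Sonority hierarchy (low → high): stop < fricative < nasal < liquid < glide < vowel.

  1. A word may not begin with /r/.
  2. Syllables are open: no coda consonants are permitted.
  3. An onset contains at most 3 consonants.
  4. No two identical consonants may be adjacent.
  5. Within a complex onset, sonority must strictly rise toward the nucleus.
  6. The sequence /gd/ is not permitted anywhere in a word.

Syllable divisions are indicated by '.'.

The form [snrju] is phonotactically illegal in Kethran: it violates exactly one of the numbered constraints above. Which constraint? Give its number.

[snrju]: syllable 1 onset /snrj/ has 4 consonants (> 3).
This is a violation of constraint 3: "An onset contains at most 3 consonants."
The remaining constraints (1, 2, 4, 5, 6) are satisfied.

3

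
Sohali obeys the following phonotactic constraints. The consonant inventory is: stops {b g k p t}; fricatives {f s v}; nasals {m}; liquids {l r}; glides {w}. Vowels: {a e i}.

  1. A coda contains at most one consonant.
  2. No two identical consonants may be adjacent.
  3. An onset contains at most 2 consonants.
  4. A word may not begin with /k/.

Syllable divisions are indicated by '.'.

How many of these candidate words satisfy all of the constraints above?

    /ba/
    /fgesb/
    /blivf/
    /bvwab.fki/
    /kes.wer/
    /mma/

1

/ba/ — σ1 onset /b/, coda /∅/ ok → permitted
/fgesb/ — violates constraint 1: syllable 1 coda /sb/ has 2 consonants (> 1) → not permitted
/blivf/ — violates constraint 1: syllable 1 coda /vf/ has 2 consonants (> 1) → not permitted
/bvwab.fki/ — violates constraint 3: syllable 1 onset /bvw/ has 3 consonants (> 2) → not permitted
/kes.wer/ — violates constraint 4: word begins with /k/ → not permitted
/mma/ — violates constraint 2: adjacent identical consonants /mm/ → not permitted
Permitted: /ba/ → 1.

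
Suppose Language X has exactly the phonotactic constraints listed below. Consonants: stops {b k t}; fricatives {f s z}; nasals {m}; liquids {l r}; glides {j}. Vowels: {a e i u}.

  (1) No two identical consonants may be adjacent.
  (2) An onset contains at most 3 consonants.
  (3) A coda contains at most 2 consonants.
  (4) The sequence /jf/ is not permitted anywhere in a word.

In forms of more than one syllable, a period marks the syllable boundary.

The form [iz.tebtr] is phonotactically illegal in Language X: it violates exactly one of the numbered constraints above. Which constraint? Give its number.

[iz.tebtr]: syllable 2 coda /btr/ has 3 consonants (> 2).
This is a violation of constraint 3: "A coda contains at most 2 consonants."
The remaining constraints (1, 2, 4) are satisfied.

3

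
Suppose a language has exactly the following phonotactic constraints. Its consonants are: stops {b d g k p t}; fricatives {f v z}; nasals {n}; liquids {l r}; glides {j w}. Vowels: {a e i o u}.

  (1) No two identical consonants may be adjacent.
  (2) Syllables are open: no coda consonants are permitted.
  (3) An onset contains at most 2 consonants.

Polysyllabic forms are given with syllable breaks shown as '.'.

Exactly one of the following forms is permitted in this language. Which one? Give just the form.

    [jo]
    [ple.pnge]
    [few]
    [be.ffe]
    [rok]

[jo]

[jo] — σ1 onset /j/, coda /∅/ ok → permitted
[ple.pnge] — violates constraint 3: syllable 2 onset /png/ has 3 consonants (> 2) → not permitted
[few] — violates constraint 2: syllable 1 coda /w/ has 1 consonant (> 0) → not permitted
[be.ffe] — violates constraint 1: adjacent identical consonants /ff/ → not permitted
[rok] — violates constraint 2: syllable 1 coda /k/ has 1 consonant (> 0) → not permitted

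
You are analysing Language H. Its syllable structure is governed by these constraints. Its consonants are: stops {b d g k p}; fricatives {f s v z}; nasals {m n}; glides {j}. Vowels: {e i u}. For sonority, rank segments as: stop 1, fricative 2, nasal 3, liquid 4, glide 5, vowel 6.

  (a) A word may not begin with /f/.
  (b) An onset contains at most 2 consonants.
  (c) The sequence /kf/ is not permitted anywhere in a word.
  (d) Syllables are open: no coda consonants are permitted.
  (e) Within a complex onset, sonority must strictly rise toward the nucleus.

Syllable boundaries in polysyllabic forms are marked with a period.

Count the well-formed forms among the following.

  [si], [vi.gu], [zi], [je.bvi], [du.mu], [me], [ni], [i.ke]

8

[si] — σ1 onset /s/, coda /∅/ ok → well-formed
[vi.gu] — σ1 onset /v/, coda /∅/ ok; σ2 onset /g/, coda /∅/ ok → well-formed
[zi] — σ1 onset /z/, coda /∅/ ok → well-formed
[je.bvi] — σ1 onset /j/, coda /∅/ ok; σ2 onset /bv/ (1→2 rises), coda /∅/ ok → well-formed
[du.mu] — σ1 onset /d/, coda /∅/ ok; σ2 onset /m/, coda /∅/ ok → well-formed
[me] — σ1 onset /m/, coda /∅/ ok → well-formed
[ni] — σ1 onset /n/, coda /∅/ ok → well-formed
[i.ke] — σ1 onset /∅/, coda /∅/ ok; σ2 onset /k/, coda /∅/ ok → well-formed
Well-formed: [si], [vi.gu], [zi], [je.bvi], [du.mu], [me], [ni], [i.ke] → 8.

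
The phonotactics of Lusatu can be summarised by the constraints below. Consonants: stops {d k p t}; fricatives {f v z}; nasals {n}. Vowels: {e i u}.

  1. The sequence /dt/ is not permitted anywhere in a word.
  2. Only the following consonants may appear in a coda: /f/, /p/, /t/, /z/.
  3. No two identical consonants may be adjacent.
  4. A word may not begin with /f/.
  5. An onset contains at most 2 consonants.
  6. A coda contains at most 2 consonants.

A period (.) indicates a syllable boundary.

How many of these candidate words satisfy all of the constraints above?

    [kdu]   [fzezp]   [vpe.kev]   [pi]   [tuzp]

3

[kdu] — σ1 onset /kd/ (2C), coda /∅/ ok → permitted
[fzezp] — violates constraint 4: word begins with /f/ → not permitted
[vpe.kev] — violates constraint 2: syllable 2 coda contains /v/, which is not a licensed coda consonant → not permitted
[pi] — σ1 onset /p/, coda /∅/ ok → permitted
[tuzp] — σ1 onset /t/, coda /zp/ (2C) ok → permitted
Permitted: [kdu], [pi], [tuzp] → 3.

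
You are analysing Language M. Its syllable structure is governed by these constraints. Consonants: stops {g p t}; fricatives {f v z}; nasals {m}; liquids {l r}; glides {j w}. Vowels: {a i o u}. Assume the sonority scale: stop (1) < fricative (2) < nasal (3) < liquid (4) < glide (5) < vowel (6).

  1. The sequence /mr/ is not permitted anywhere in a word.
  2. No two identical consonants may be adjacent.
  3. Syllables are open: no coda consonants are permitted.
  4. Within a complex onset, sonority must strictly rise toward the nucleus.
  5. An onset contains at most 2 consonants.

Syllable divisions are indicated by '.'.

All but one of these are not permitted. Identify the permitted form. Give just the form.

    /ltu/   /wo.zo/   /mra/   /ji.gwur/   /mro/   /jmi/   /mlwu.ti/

/ltu/ — violates constraint 4: syllable 1 onset /lt/: /l/ (liquid, 4) → /t/ (stop, 1) does not rise → not permitted
/wo.zo/ — σ1 onset /w/, coda /∅/ ok; σ2 onset /z/, coda /∅/ ok → permitted
/mra/ — violates constraint 1: contains banned sequence /mr/ → not permitted
/ji.gwur/ — violates constraint 3: syllable 2 coda /r/ has 1 consonant (> 0) → not permitted
/mro/ — violates constraint 1: contains banned sequence /mr/ → not permitted
/jmi/ — violates constraint 4: syllable 1 onset /jm/: /j/ (glide, 5) → /m/ (nasal, 3) does not rise → not permitted
/mlwu.ti/ — violates constraint 5: syllable 1 onset /mlw/ has 3 consonants (> 2) → not permitted

/wo.zo/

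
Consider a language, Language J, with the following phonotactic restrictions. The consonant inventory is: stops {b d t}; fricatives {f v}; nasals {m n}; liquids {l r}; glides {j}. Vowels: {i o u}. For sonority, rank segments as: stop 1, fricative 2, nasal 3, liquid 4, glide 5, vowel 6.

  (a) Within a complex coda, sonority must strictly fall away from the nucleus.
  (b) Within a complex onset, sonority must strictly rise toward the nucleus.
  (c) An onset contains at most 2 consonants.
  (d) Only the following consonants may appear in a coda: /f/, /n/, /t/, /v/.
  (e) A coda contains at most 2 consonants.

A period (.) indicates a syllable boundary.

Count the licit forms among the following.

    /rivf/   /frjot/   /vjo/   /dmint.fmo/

/rivf/ — violates constraint (a): syllable 1 coda /vf/: /v/ (fricative, 2) → /f/ (fricative, 2) does not fall → illicit
/frjot/ — violates constraint (c): syllable 1 onset /frj/ has 3 consonants (> 2) → illicit
/vjo/ — σ1 onset /vj/ (2→5 rises), coda /∅/ ok → licit
/dmint.fmo/ — σ1 onset /dm/ (1→3 rises), coda /nt/ (3→1 falls) ok; σ2 onset /fm/ (2→3 rises), coda /∅/ ok → licit
Licit: /vjo/, /dmint.fmo/ → 2.

2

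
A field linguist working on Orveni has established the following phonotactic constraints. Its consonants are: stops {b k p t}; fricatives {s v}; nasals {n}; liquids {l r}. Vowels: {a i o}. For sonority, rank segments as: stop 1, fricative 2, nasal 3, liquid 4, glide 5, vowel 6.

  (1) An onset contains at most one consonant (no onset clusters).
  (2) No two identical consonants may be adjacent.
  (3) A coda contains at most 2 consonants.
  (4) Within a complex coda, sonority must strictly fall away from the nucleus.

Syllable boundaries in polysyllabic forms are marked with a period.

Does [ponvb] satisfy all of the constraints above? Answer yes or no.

[ponvb] — violates constraint 3: syllable 1 coda /nvb/ has 3 consonants (> 2) → not permitted

no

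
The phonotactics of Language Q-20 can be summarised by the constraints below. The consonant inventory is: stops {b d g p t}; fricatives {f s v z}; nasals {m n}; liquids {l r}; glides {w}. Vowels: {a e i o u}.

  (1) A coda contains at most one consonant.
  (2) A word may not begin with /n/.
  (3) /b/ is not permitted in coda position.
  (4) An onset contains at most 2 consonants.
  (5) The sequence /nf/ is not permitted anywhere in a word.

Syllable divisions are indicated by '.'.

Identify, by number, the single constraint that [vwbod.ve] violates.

4

[vwbod.ve]: syllable 1 onset /vwb/ has 3 consonants (> 2).
This is a violation of constraint 4: "An onset contains at most 2 consonants."
The remaining constraints (1, 2, 3, 5) are satisfied.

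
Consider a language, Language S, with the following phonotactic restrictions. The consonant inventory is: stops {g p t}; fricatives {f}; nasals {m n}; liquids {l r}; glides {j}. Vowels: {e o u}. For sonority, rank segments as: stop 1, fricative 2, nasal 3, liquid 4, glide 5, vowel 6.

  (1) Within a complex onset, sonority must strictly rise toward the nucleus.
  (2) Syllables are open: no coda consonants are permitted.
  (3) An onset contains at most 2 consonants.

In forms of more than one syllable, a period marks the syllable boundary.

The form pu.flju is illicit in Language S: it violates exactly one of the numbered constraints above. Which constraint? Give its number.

pu.flju: syllable 2 onset /flj/ has 3 consonants (> 2).
This is a violation of constraint 3: "An onset contains at most 2 consonants."
The remaining constraints (1, 2) are satisfied.

3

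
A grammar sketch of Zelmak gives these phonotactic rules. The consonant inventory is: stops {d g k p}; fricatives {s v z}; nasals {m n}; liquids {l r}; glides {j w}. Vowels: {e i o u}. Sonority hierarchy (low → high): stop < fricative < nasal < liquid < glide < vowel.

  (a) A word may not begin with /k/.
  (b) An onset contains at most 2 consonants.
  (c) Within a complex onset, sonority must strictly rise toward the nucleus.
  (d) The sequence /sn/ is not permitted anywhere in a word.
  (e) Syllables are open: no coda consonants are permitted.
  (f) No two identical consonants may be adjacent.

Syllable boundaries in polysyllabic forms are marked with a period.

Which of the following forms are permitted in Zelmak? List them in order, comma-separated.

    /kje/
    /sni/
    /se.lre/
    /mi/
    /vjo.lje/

/kje/ — violates constraint (a): word begins with /k/ → not permitted
/sni/ — violates constraint (d): contains banned sequence /sn/ → not permitted
/se.lre/ — violates constraint (c): syllable 2 onset /lr/: /l/ (liquid, 4) → /r/ (liquid, 4) does not rise → not permitted
/mi/ — σ1 onset /m/, coda /∅/ ok → permitted
/vjo.lje/ — σ1 onset /vj/ (2→5 rises), coda /∅/ ok; σ2 onset /lj/ (4→5 rises), coda /∅/ ok → permitted

/mi/, /vjo.lje/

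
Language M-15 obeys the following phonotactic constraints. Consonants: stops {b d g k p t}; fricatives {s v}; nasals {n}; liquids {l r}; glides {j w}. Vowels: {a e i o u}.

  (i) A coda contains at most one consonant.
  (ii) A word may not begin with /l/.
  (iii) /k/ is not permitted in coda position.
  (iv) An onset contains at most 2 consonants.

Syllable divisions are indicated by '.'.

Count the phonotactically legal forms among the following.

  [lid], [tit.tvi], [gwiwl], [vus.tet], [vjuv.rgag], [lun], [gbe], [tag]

[lid] — violates constraint (ii): word begins with /l/ → phonotactically illegal
[tit.tvi] — σ1 onset /t/, coda /t/ ok; σ2 onset /tv/ (2C), coda /∅/ ok → phonotactically legal
[gwiwl] — violates constraint (i): syllable 1 coda /wl/ has 2 consonants (> 1) → phonotactically illegal
[vus.tet] — σ1 onset /v/, coda /s/ ok; σ2 onset /t/, coda /t/ ok → phonotactically legal
[vjuv.rgag] — σ1 onset /vj/ (2C), coda /v/ ok; σ2 onset /rg/ (2C), coda /g/ ok → phonotactically legal
[lun] — violates constraint (ii): word begins with /l/ → phonotactically illegal
[gbe] — σ1 onset /gb/ (2C), coda /∅/ ok → phonotactically legal
[tag] — σ1 onset /t/, coda /g/ ok → phonotactically legal
Phonotactically legal: [tit.tvi], [vus.tet], [vjuv.rgag], [gbe], [tag] → 5.

5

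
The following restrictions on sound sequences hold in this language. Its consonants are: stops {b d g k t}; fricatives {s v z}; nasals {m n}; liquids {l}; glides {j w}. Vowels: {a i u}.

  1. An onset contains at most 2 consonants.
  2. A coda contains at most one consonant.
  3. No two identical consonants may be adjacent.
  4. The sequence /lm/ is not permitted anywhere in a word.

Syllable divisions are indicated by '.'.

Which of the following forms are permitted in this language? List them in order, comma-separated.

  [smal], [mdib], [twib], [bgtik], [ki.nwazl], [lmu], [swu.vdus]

[smal], [mdib], [twib], [swu.vdus]

[smal] — σ1 onset /sm/ (2C), coda /l/ ok → permitted
[mdib] — σ1 onset /md/ (2C), coda /b/ ok → permitted
[twib] — σ1 onset /tw/ (2C), coda /b/ ok → permitted
[bgtik] — violates constraint 1: syllable 1 onset /bgt/ has 3 consonants (> 2) → not permitted
[ki.nwazl] — violates constraint 2: syllable 2 coda /zl/ has 2 consonants (> 1) → not permitted
[lmu] — violates constraint 4: contains banned sequence /lm/ → not permitted
[swu.vdus] — σ1 onset /sw/ (2C), coda /∅/ ok; σ2 onset /vd/ (2C), coda /s/ ok → permitted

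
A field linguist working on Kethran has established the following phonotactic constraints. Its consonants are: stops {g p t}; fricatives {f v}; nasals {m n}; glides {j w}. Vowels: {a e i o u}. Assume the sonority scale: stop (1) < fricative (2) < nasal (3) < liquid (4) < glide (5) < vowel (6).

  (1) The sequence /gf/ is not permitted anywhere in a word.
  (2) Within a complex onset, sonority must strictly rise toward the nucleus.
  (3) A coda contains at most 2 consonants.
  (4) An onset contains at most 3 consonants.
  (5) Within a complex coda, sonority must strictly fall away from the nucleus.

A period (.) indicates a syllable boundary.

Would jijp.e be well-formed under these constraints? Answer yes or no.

yes

jijp.e — σ1 onset /j/, coda /jp/ (5→1 falls) ok; σ2 onset /∅/, coda /∅/ ok → well-formed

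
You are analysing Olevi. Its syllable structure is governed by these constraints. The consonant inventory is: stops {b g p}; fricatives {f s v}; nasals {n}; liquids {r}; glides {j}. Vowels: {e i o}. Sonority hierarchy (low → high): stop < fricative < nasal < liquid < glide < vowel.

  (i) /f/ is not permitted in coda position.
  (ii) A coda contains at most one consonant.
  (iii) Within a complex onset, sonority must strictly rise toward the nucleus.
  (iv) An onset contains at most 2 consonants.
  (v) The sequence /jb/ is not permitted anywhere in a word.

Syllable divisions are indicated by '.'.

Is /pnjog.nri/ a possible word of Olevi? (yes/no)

/pnjog.nri/ — violates constraint (iv): syllable 1 onset /pnj/ has 3 consonants (> 2) → phonotactically illegal

no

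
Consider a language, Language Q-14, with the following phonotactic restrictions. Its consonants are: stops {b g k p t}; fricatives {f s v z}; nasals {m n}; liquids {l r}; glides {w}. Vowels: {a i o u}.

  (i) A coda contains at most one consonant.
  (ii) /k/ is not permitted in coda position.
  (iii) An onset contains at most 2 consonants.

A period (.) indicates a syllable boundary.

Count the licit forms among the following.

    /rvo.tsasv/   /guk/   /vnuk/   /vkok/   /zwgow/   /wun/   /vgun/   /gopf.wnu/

/rvo.tsasv/ — violates constraint (i): syllable 2 coda /sv/ has 2 consonants (> 1) → illicit
/guk/ — violates constraint (ii): syllable 1 coda contains /k/ → illicit
/vnuk/ — violates constraint (ii): syllable 1 coda contains /k/ → illicit
/vkok/ — violates constraint (ii): syllable 1 coda contains /k/ → illicit
/zwgow/ — violates constraint (iii): syllable 1 onset /zwg/ has 3 consonants (> 2) → illicit
/wun/ — σ1 onset /w/, coda /n/ ok → licit
/vgun/ — σ1 onset /vg/ (2C), coda /n/ ok → licit
/gopf.wnu/ — violates constraint (i): syllable 1 coda /pf/ has 2 consonants (> 1) → illicit
Licit: /wun/, /vgun/ → 2.

2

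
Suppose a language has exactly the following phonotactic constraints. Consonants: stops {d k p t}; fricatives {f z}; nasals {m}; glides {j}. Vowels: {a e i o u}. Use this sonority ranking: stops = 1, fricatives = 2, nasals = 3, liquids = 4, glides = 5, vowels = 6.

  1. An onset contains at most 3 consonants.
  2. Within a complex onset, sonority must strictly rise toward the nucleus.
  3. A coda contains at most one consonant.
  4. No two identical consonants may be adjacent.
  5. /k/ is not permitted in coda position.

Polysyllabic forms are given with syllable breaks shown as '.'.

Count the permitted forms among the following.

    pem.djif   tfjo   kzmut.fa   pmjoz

pem.djif — σ1 onset /p/, coda /m/ ok; σ2 onset /dj/ (1→5 rises), coda /f/ ok → permitted
tfjo — σ1 onset /tfj/ (1→2→5 rises), coda /∅/ ok → permitted
kzmut.fa — σ1 onset /kzm/ (1→2→3 rises), coda /t/ ok; σ2 onset /f/, coda /∅/ ok → permitted
pmjoz — σ1 onset /pmj/ (1→3→5 rises), coda /z/ ok → permitted
Permitted: pem.djif, tfjo, kzmut.fa, pmjoz → 4.

4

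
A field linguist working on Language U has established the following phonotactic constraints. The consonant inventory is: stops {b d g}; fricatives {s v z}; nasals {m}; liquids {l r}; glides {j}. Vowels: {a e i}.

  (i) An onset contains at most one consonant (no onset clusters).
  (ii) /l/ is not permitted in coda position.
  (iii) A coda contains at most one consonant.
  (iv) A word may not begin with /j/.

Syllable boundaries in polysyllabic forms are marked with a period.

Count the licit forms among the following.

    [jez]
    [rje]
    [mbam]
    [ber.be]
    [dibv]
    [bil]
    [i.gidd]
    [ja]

[jez] — violates constraint (iv): word begins with /j/ → illicit
[rje] — violates constraint (i): syllable 1 onset /rj/ has 2 consonants (> 1) → illicit
[mbam] — violates constraint (i): syllable 1 onset /mb/ has 2 consonants (> 1) → illicit
[ber.be] — σ1 onset /b/, coda /r/ ok; σ2 onset /b/, coda /∅/ ok → licit
[dibv] — violates constraint (iii): syllable 1 coda /bv/ has 2 consonants (> 1) → illicit
[bil] — violates constraint (ii): syllable 1 coda contains /l/ → illicit
[i.gidd] — violates constraint (iii): syllable 2 coda /dd/ has 2 consonants (> 1) → illicit
[ja] — violates constraint (iv): word begins with /j/ → illicit
Licit: [ber.be] → 1.

1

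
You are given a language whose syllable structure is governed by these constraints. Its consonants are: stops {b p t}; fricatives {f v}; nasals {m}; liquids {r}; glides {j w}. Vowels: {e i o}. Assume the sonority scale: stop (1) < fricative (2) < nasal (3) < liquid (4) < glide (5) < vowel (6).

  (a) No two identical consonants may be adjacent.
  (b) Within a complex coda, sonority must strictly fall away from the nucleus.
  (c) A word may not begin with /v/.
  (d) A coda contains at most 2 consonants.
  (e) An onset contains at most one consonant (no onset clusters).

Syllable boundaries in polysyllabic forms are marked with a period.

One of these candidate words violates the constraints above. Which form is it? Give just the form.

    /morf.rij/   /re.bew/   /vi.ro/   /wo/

/morf.rij/ — σ1 onset /m/, coda /rf/ (4→2 falls) ok; σ2 onset /r/, coda /j/ ok → permitted
/re.bew/ — σ1 onset /r/, coda /∅/ ok; σ2 onset /b/, coda /w/ ok → permitted
/vi.ro/ — violates constraint (c): word begins with /v/ → not permitted
/wo/ — σ1 onset /w/, coda /∅/ ok → permitted

/vi.ro/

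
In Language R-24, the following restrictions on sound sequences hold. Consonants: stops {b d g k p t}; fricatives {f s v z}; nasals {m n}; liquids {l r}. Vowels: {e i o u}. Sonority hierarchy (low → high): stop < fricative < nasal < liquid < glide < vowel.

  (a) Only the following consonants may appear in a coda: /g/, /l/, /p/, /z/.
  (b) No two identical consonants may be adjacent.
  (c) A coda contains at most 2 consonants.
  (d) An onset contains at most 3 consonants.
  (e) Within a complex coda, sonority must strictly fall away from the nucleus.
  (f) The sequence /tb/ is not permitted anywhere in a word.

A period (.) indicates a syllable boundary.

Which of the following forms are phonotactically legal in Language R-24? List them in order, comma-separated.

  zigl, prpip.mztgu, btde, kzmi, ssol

btde, kzmi

zigl — violates constraint (e): syllable 1 coda /gl/: /g/ (stop, 1) → /l/ (liquid, 4) does not fall → phonotactically illegal
prpip.mztgu — violates constraint (d): syllable 2 onset /mztg/ has 4 consonants (> 3) → phonotactically illegal
btde — σ1 onset /btd/ (3C), coda /∅/ ok → phonotactically legal
kzmi — σ1 onset /kzm/ (3C), coda /∅/ ok → phonotactically legal
ssol — violates constraint (b): adjacent identical consonants /ss/ → phonotactically illegal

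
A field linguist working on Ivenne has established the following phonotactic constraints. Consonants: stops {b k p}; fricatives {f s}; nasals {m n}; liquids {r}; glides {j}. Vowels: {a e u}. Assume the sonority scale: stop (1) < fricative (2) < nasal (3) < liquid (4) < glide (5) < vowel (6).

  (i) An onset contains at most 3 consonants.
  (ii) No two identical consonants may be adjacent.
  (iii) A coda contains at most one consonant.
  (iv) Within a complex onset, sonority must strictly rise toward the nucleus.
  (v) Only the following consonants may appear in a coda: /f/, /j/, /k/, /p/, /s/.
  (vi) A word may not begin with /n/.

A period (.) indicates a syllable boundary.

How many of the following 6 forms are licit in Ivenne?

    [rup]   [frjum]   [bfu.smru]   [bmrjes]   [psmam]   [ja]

[rup] — σ1 onset /r/, coda /p/ ok → licit
[frjum] — violates constraint (v): syllable 1 coda contains /m/, which is not a licensed coda consonant → illicit
[bfu.smru] — σ1 onset /bf/ (1→2 rises), coda /∅/ ok; σ2 onset /smr/ (2→3→4 rises), coda /∅/ ok → licit
[bmrjes] — violates constraint (i): syllable 1 onset /bmrj/ has 4 consonants (> 3) → illicit
[psmam] — violates constraint (v): syllable 1 coda contains /m/, which is not a licensed coda consonant → illicit
[ja] — σ1 onset /j/, coda /∅/ ok → licit
Licit: [rup], [bfu.smru], [ja] → 3.

3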